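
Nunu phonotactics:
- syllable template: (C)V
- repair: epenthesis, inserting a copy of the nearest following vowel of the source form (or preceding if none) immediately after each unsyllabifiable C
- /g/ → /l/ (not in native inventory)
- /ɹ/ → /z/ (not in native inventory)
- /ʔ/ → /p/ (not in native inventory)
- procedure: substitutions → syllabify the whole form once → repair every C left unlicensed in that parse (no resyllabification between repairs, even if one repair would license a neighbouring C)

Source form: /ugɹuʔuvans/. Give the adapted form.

Substitution: /g/ → /l/, /ɹ/ → /z/, /ʔ/ → /p/, giving /ulzupuvans/.
Syllabifying with onset maximization leaves /l/, /n/, /s/ stranded (no codas are permitted; onsets are limited to one consonant).
Each unlicensed consonant becomes the onset of a new syllable: /l/ → /lu/, /n/ → /na/, /s/ → /sa/.

uluzupuvanasa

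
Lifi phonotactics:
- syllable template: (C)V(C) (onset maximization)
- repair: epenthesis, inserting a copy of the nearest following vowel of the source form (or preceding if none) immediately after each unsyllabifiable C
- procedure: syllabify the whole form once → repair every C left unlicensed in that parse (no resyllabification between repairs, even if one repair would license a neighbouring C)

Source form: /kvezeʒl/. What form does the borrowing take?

kevezeʒle

Under (C)V(C), the unsyllabifiable consonants are /k/, /l/ (at most one coda consonant is licensed; onsets are limited to one consonant).
Each unlicensed consonant becomes the onset of a new syllable: /k/ → /ke/, /l/ → /le/.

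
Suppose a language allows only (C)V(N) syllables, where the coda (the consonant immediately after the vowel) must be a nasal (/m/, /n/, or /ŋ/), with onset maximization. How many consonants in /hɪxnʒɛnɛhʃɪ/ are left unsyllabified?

Under (C)V(N), the unsyllabifiable consonants are /x/, /n/, /h/ (only a nasal (/m/, /n/, or /ŋ/) is licensed in coda position; onsets are limited to one consonant).

3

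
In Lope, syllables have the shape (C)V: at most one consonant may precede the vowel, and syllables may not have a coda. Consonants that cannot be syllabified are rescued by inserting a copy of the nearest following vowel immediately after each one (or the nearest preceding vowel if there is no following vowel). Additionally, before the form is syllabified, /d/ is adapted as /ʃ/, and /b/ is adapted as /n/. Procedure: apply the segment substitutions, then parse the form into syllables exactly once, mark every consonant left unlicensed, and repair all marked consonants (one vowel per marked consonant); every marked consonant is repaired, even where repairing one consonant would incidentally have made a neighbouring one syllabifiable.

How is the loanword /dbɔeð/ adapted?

ʃɔnɔeðe

Substitution: /d/ → /ʃ/, /b/ → /n/, giving /ʃnɔeð/.
Syllabifying with onset maximization leaves /ʃ/, /ð/ stranded (no codas are permitted; onsets are limited to one consonant).
Epenthesis after each stranded consonant: /ʃ/ → /ʃɔ/, /ð/ → /ðe/.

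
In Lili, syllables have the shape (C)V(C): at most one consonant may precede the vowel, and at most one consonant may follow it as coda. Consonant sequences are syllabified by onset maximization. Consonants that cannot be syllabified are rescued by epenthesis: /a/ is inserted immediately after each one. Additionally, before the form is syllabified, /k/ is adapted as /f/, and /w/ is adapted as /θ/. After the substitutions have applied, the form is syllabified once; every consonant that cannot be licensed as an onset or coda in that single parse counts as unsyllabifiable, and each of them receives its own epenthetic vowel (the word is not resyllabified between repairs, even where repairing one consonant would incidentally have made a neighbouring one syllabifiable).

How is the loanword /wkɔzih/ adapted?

Substitution: /w/ → /θ/, /k/ → /f/, giving /θfɔzih/.
Under (C)V(C), the unsyllabifiable consonants are /θ/ (at most one coda consonant is licensed; onsets are limited to one consonant).
Epenthesis after each stranded consonant: /θ/ → /θa/.

θafɔzih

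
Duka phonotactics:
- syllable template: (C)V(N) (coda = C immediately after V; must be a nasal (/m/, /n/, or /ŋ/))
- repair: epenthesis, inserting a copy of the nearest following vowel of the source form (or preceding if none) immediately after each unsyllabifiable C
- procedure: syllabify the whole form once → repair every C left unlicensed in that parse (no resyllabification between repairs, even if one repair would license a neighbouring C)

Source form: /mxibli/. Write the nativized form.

mixibili

Syllabifying with onset maximization leaves /m/, /b/ stranded (only a nasal (/m/, /n/, or /ŋ/) is licensed in coda position; onsets are limited to one consonant).
Epenthesis after each stranded consonant: /m/ → /mi/, /b/ → /bi/.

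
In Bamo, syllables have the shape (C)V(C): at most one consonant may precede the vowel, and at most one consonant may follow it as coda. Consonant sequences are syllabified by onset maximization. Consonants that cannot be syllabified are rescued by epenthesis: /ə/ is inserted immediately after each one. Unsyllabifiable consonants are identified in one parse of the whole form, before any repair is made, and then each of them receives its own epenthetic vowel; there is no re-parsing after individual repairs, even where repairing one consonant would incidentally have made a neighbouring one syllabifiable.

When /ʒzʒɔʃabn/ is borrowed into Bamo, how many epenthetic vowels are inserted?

3

The unsyllabifiable consonants are /ʒ/, /z/, /n/; each receives one epenthetic vowel.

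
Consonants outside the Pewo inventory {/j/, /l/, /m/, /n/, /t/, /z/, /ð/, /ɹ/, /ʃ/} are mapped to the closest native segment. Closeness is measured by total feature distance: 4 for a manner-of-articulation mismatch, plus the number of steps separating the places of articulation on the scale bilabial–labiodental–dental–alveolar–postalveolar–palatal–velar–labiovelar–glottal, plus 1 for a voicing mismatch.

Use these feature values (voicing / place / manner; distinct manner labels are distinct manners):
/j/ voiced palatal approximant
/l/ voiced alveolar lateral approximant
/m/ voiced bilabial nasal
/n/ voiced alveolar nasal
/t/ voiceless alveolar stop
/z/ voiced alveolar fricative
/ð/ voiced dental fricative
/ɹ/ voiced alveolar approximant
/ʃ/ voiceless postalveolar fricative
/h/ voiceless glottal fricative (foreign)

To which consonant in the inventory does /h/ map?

ʃ

/ʃ/ is closest: same manner (fricative), place distance 4 (glottal→postalveolar), same voicing; total 4. Next closest is /z/ at distance 6.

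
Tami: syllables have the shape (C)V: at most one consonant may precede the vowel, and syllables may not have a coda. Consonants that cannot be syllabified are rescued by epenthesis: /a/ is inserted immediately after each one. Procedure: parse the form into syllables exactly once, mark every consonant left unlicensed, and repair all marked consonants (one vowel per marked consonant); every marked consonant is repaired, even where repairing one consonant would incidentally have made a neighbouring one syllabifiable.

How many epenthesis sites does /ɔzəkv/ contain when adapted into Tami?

2

The unsyllabifiable consonants are /k/, /v/; each receives one epenthetic vowel.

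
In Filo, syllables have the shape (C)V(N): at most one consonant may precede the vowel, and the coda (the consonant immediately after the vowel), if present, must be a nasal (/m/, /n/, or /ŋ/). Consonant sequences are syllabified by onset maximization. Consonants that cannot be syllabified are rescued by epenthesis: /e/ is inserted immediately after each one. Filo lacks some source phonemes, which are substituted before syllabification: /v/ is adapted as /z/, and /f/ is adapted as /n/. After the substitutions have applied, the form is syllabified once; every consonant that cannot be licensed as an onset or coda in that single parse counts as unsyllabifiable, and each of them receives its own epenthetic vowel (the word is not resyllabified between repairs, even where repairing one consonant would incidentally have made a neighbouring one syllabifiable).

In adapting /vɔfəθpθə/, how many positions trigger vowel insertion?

After substitution the input is /zɔnəθpθə/.
The unsyllabifiable consonants are /θ/, /p/; each receives one epenthetic vowel.

2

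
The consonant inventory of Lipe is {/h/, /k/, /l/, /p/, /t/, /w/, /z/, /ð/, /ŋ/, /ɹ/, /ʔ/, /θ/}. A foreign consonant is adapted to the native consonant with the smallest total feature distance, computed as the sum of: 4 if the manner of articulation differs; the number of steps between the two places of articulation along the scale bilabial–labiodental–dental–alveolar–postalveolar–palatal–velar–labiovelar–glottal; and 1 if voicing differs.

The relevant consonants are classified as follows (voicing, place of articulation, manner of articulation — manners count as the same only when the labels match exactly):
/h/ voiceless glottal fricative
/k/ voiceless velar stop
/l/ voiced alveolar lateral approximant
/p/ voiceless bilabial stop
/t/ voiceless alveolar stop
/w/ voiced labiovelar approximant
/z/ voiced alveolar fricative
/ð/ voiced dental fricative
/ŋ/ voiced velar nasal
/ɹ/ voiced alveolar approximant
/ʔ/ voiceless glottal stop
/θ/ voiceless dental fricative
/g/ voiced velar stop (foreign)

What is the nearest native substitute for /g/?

k

/k/ is closest: same manner (stop), place distance 0 (velar→velar), voicing differs (+1); total 1. Next closest is /ʔ/ at distance 3.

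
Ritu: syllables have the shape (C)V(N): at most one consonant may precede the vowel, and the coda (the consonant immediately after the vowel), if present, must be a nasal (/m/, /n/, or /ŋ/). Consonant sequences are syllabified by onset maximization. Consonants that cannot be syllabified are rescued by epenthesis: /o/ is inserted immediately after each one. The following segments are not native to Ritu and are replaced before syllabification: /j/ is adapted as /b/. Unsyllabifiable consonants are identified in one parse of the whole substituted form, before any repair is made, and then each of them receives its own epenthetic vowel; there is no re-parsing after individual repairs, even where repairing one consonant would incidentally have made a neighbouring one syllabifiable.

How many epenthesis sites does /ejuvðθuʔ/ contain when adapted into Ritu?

After substitution the input is /ebuvðθuʔ/.
The unsyllabifiable consonants are /v/, /ð/, /ʔ/; each receives one epenthetic vowel.

3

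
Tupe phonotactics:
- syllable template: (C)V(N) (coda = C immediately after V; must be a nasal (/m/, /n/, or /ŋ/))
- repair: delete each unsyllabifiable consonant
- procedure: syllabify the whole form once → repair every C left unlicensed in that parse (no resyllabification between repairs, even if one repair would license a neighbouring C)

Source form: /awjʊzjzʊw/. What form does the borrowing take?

ajʊzʊ

Syllabifying with onset maximization leaves /w/, /z/, /j/, /w/ stranded (only a nasal (/m/, /n/, or /ŋ/) is licensed in coda position; onsets are limited to one consonant).
Each unlicensed consonant is deleted: /w/, /z/, /j/, /w/.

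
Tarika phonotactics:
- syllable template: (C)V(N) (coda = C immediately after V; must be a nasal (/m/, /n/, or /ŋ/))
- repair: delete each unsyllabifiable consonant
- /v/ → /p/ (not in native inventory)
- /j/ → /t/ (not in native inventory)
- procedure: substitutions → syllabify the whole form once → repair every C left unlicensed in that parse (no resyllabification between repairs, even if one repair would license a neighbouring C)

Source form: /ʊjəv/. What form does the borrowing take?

ʊtə

Substitution: /j/ → /t/, /v/ → /p/, giving /ʊtəp/.
The consonants /p/ cannot be parsed into a legal (C)V(N) syllable (only a nasal (/m/, /n/, or /ŋ/) is licensed in coda position; onsets are limited to one consonant).
Each unlicensed consonant is deleted: /p/.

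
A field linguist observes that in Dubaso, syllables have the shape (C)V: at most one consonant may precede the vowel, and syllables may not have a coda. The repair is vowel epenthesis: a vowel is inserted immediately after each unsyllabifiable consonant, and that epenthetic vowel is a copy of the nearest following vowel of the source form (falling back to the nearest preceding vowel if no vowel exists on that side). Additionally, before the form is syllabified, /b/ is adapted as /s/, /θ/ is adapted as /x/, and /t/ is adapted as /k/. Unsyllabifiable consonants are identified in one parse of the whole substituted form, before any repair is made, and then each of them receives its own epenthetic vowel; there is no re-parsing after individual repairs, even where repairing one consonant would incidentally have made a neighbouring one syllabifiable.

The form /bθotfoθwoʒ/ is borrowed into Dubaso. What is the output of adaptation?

soxokofoxowoʒo

Substitution: /b/ → /s/, /θ/ → /x/, /t/ → /k/, giving /sxokfoxwoʒ/.
The consonants /s/, /k/, /x/, /ʒ/ cannot be parsed into a legal (C)V syllable (no codas are permitted; onsets are limited to one consonant).
Each unlicensed consonant becomes the onset of a new syllable: /s/ → /so/, /k/ → /ko/, /x/ → /xo/, /ʒ/ → /ʒo/.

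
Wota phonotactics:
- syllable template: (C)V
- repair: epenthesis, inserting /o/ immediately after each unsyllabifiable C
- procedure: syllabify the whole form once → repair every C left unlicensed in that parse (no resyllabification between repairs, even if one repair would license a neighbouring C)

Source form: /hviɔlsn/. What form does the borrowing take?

hoviɔlosono

Syllabifying with onset maximization leaves /h/, /l/, /s/, /n/ stranded (no codas are permitted; onsets are limited to one consonant).
Epenthesis after each stranded consonant: /h/ → /ho/, /l/ → /lo/, /s/ → /so/, /n/ → /no/.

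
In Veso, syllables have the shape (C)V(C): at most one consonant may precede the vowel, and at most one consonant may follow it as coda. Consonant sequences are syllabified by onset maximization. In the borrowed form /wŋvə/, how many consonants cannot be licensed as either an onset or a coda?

2

The consonants /w/, /ŋ/ cannot be parsed into a legal (C)V(C) syllable (at most one coda consonant is licensed; onsets are limited to one consonant).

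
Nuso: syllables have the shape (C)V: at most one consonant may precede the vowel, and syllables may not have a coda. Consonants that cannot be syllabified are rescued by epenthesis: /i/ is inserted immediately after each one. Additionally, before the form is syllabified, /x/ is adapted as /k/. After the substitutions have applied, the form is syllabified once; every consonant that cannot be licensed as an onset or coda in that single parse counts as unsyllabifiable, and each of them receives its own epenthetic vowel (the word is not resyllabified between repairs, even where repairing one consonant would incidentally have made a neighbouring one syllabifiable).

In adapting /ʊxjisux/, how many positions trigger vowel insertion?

After substitution the input is /ʊkjisuk/.
The unsyllabifiable consonants are /k/, /k/; each receives one epenthetic vowel.

2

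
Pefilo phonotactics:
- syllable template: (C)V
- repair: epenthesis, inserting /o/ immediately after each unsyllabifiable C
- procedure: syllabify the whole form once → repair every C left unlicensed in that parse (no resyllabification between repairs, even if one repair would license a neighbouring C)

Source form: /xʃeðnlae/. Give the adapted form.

Under (C)V, the unsyllabifiable consonants are /x/, /ð/, /n/ (no codas are permitted; onsets are limited to one consonant).
Inserting the epenthetic vowel yields /x/ → /xo/, /ð/ → /ðo/, /n/ → /no/.

xoʃeðonolae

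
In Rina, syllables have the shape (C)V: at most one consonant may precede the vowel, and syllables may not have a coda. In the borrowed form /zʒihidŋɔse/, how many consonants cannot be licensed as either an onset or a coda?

Syllabifying with onset maximization leaves /z/, /d/ stranded (no codas are permitted; onsets are limited to one consonant).

2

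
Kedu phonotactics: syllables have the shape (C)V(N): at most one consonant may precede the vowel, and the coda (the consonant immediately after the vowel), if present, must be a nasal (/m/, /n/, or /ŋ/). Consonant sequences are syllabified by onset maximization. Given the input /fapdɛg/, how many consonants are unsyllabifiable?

2

Syllabifying with onset maximization leaves /p/, /g/ stranded (only a nasal (/m/, /n/, or /ŋ/) is licensed in coda position; onsets are limited to one consonant).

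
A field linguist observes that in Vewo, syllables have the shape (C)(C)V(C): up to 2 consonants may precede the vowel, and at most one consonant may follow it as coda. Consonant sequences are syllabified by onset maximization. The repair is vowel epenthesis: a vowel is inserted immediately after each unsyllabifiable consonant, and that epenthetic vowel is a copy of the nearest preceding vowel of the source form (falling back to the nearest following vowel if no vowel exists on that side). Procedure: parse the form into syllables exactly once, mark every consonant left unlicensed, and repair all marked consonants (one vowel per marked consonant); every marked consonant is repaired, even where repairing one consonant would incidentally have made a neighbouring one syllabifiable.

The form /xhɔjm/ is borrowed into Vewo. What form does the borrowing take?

xhɔjmɔ

The consonants /m/ cannot be parsed into a legal (C)(C)V(C) syllable (at most one coda consonant is licensed; onsets may contain at most 2 consonants).
Inserting the epenthetic vowel yields /m/ → /mɔ/.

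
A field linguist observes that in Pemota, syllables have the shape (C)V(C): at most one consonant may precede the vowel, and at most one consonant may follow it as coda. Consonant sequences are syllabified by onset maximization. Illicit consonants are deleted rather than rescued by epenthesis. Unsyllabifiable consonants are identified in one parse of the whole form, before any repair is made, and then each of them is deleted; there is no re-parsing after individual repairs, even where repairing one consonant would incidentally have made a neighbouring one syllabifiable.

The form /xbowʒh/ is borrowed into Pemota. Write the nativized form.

Under (C)V(C), the unsyllabifiable consonants are /x/, /ʒ/, /h/ (at most one coda consonant is licensed; onsets are limited to one consonant).
Deleting the stranded consonants removes /x/, /ʒ/, /h/.

bow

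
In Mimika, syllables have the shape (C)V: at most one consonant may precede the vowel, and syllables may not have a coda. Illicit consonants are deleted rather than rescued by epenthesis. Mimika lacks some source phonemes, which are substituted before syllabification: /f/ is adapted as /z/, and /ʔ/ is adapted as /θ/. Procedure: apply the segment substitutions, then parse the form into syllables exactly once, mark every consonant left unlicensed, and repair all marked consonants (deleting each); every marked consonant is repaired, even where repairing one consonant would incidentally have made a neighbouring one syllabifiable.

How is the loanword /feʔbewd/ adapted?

Substitution: /f/ → /z/, /ʔ/ → /θ/, giving /zeθbewd/.
The consonants /θ/, /w/, /d/ cannot be parsed into a legal (C)V syllable (no codas are permitted; onsets are limited to one consonant).
Deleting the stranded consonants removes /θ/, /w/, /d/.

zebe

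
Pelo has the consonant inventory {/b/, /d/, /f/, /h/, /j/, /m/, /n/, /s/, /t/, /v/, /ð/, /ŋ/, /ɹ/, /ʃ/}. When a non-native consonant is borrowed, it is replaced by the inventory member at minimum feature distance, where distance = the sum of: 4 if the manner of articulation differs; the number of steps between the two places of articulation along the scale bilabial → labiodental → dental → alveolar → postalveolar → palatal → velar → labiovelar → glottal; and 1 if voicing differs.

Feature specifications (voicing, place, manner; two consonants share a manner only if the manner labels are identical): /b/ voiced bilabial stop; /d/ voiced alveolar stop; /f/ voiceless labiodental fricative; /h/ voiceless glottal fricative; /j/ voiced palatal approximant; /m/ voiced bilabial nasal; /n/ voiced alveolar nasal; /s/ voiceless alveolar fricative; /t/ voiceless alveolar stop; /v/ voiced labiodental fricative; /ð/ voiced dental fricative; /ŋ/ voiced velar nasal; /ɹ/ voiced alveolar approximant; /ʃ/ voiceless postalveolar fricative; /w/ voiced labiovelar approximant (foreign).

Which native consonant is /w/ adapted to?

/j/ is closest: same manner (approximant), place distance 2 (labiovelar→palatal), same voicing; total 2. Next closest is /ɹ/ at distance 4.

j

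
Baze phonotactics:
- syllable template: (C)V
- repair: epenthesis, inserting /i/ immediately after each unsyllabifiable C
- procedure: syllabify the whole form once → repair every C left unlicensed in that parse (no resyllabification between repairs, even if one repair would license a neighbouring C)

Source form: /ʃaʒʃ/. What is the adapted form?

Under (C)V, the unsyllabifiable consonants are /ʒ/, /ʃ/ (no codas are permitted; onsets are limited to one consonant).
Inserting the epenthetic vowel yields /ʒ/ → /ʒi/, /ʃ/ → /ʃi/.

ʃaʒiʃi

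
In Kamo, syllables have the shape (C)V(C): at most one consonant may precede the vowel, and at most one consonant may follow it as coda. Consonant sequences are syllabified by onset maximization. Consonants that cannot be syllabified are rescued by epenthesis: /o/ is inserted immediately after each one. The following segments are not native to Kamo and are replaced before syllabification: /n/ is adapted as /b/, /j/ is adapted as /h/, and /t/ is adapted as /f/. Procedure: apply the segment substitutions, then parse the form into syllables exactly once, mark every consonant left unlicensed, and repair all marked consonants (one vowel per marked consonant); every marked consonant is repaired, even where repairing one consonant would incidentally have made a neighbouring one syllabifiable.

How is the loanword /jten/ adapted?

hofeb

Substitution: /j/ → /h/, /t/ → /f/, /n/ → /b/, giving /hfeb/.
Syllabifying with onset maximization leaves /h/ stranded (at most one coda consonant is licensed; onsets are limited to one consonant).
Inserting the epenthetic vowel yields /h/ → /ho/.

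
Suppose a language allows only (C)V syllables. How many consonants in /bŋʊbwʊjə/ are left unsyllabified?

2

Under (C)V, the unsyllabifiable consonants are /b/, /b/ (no codas are permitted; onsets are limited to one consonant).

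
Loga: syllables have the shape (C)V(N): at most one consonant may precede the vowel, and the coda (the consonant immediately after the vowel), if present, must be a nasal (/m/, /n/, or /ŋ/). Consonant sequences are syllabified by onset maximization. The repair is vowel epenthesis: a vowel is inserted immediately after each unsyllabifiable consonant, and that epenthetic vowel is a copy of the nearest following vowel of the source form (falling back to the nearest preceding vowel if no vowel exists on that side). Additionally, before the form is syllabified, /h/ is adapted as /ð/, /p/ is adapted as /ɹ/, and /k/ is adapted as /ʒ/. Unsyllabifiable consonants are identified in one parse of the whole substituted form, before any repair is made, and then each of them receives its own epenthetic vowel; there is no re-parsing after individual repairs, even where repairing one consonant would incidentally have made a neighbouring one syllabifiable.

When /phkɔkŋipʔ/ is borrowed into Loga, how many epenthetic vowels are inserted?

After substitution the input is /ɹðʒɔʒŋiɹʔ/.
The unsyllabifiable consonants are /ɹ/, /ð/, /ʒ/, /ɹ/, /ʔ/; each receives one epenthetic vowel.

5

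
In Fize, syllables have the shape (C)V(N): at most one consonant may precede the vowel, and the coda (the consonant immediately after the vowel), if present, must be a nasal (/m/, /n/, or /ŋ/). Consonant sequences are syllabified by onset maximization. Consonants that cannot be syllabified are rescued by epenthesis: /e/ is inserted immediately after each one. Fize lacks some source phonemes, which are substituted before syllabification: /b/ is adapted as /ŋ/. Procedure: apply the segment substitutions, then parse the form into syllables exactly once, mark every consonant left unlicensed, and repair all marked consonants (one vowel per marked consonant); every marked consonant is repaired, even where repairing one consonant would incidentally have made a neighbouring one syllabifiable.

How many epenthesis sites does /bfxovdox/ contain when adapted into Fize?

4

After substitution the input is /ŋfxovdox/.
The unsyllabifiable consonants are /ŋ/, /f/, /v/, /x/; each receives one epenthetic vowel.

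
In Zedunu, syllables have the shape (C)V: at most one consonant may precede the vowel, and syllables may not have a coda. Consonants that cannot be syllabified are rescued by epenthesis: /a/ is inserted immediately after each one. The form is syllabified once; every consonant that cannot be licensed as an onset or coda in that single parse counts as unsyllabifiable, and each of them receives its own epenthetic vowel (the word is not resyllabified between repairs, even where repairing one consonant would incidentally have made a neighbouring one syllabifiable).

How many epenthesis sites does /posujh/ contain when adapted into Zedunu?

The unsyllabifiable consonants are /j/, /h/; each receives one epenthetic vowel.

2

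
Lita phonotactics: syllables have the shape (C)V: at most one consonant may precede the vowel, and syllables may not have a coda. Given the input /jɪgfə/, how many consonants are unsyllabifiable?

The consonants /g/ cannot be parsed into a legal (C)V syllable (no codas are permitted; onsets are limited to one consonant).

1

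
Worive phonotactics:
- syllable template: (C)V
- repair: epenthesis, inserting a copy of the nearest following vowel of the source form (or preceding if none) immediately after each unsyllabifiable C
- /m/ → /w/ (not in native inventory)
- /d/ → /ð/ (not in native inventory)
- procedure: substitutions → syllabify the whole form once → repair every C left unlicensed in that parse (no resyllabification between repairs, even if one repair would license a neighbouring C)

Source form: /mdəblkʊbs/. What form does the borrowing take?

Substitution: /m/ → /w/, /d/ → /ð/, giving /wðəblkʊbs/.
Syllabifying with onset maximization leaves /w/, /b/, /l/, /b/, /s/ stranded (no codas are permitted; onsets are limited to one consonant).
Epenthesis after each stranded consonant: /w/ → /wə/, /b/ → /bʊ/, /l/ → /lʊ/, /b/ → /bʊ/, /s/ → /sʊ/.

wəðəbʊlʊkʊbʊsʊ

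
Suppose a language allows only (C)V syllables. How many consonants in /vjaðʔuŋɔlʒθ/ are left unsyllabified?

5

Syllabifying with onset maximization leaves /v/, /ð/, /l/, /ʒ/, /θ/ stranded (no codas are permitted; onsets are limited to one consonant).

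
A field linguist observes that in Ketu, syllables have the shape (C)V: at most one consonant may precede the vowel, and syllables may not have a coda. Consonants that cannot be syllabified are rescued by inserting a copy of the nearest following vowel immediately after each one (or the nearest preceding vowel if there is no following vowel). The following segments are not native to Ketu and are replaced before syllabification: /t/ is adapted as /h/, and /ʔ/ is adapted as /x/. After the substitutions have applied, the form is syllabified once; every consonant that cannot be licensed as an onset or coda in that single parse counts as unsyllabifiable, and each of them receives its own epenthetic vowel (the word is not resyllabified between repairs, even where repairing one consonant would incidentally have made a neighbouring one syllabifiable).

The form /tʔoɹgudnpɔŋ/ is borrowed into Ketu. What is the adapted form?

hoxoɹugudɔnɔpɔŋɔ

Substitution: /t/ → /h/, /ʔ/ → /x/, giving /hxoɹgudnpɔŋ/.
Syllabifying with onset maximization leaves /h/, /ɹ/, /d/, /n/, /ŋ/ stranded (no codas are permitted; onsets are limited to one consonant).
Each unlicensed consonant becomes the onset of a new syllable: /h/ → /ho/, /ɹ/ → /ɹu/, /d/ → /dɔ/, /n/ → /nɔ/, /ŋ/ → /ŋɔ/.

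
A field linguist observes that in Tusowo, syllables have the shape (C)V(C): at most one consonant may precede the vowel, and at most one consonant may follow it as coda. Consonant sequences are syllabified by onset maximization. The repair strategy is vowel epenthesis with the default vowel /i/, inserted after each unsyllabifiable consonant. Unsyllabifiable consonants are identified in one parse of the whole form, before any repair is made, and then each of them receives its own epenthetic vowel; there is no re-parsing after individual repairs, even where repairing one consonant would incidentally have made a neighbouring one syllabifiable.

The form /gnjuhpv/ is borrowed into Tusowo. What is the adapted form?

ginijuhpivi

Syllabifying with onset maximization leaves /g/, /n/, /p/, /v/ stranded (at most one coda consonant is licensed; onsets are limited to one consonant).
Each unlicensed consonant becomes the onset of a new syllable: /g/ → /gi/, /n/ → /ni/, /p/ → /pi/, /v/ → /vi/.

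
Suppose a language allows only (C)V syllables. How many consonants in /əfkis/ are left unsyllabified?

2

Syllabifying with onset maximization leaves /f/, /s/ stranded (no codas are permitted; onsets are limited to one consonant).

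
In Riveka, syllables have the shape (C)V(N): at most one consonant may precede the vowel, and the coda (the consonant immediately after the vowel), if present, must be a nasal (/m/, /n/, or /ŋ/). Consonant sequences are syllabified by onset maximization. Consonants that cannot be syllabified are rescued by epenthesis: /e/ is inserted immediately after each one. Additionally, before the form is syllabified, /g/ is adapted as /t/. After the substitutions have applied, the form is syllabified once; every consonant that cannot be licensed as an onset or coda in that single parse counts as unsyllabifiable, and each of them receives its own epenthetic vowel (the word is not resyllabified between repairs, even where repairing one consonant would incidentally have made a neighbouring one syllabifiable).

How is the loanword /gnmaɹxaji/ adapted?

tenemaɹexaji

Substitution: /g/ → /t/, giving /tnmaɹxaji/.
Syllabifying with onset maximization leaves /t/, /n/, /ɹ/ stranded (only a nasal (/m/, /n/, or /ŋ/) is licensed in coda position; onsets are limited to one consonant).
Inserting the epenthetic vowel yields /t/ → /te/, /n/ → /ne/, /ɹ/ → /ɹe/.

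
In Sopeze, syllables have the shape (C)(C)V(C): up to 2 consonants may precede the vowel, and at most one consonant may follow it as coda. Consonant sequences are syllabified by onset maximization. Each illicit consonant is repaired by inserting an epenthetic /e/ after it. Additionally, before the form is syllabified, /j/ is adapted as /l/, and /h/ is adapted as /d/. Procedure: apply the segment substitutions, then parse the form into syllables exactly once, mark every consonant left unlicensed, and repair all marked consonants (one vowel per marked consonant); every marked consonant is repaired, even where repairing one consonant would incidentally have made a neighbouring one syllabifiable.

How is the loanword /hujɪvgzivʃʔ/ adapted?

dulɪvgzivʃeʔe

Substitution: /h/ → /d/, /j/ → /l/, giving /dulɪvgzivʃʔ/.
Under (C)(C)V(C), the unsyllabifiable consonants are /ʃ/, /ʔ/ (at most one coda consonant is licensed; onsets may contain at most 2 consonants).
Each unlicensed consonant becomes the onset of a new syllable: /ʃ/ → /ʃe/, /ʔ/ → /ʔe/.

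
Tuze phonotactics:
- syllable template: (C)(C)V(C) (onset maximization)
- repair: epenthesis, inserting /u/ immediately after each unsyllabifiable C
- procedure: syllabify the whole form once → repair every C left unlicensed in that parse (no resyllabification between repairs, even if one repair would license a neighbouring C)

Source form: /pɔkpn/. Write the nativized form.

pɔkpunu

Syllabifying with onset maximization leaves /p/, /n/ stranded (at most one coda consonant is licensed; onsets may contain at most 2 consonants).
Each unlicensed consonant becomes the onset of a new syllable: /p/ → /pu/, /n/ → /nu/.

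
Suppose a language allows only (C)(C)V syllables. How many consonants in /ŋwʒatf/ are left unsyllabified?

Under (C)(C)V, the unsyllabifiable consonants are /ŋ/, /t/, /f/ (no codas are permitted; onsets may contain at most 2 consonants).

3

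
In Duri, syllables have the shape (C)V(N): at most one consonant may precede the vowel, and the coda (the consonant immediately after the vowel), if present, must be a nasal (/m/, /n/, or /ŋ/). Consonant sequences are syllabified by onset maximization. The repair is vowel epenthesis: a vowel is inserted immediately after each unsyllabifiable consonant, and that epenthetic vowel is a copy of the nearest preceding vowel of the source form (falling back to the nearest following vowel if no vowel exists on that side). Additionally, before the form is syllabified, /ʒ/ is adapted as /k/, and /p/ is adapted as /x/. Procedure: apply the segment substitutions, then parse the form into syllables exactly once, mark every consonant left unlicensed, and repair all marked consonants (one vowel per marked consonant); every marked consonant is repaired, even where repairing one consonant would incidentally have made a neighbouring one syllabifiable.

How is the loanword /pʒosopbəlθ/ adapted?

xokosoxobələθə

Substitution: /p/ → /x/, /ʒ/ → /k/, giving /xkosoxbəlθ/.
Syllabifying with onset maximization leaves /x/, /x/, /l/, /θ/ stranded (only a nasal (/m/, /n/, or /ŋ/) is licensed in coda position; onsets are limited to one consonant).
Epenthesis after each stranded consonant: /x/ → /xo/, /x/ → /xo/, /l/ → /lə/, /θ/ → /θə/.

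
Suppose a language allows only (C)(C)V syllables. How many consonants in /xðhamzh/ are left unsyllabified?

4

Syllabifying with onset maximization leaves /x/, /m/, /z/, /h/ stranded (no codas are permitted; onsets may contain at most 2 consonants).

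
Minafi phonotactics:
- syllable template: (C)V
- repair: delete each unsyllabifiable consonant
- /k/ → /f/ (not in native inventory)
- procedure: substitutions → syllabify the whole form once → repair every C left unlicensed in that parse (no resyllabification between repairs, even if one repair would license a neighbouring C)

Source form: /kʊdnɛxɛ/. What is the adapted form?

fʊnɛxɛ

Substitution: /k/ → /f/, giving /fʊdnɛxɛ/.
Under (C)V, the unsyllabifiable consonants are /d/ (no codas are permitted; onsets are limited to one consonant).
Deleting the stranded consonants removes /d/.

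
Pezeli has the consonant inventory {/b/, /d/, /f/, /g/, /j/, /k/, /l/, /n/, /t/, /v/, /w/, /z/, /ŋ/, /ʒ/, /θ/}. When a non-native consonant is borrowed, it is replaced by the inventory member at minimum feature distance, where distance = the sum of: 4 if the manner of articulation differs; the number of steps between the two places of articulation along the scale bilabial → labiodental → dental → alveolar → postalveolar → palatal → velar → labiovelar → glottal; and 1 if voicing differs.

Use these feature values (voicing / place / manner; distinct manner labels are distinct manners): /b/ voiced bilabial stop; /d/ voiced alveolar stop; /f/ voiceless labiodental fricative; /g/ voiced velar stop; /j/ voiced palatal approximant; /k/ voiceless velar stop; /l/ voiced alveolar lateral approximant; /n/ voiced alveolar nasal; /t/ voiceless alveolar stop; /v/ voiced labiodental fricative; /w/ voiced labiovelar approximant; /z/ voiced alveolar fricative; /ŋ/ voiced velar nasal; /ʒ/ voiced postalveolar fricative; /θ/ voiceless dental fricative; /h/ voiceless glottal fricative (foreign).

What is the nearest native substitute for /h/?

/ʒ/ is closest: same manner (fricative), place distance 4 (glottal→postalveolar), voicing differs (+1); total 5. Next closest is /k/ at distance 6.

ʒ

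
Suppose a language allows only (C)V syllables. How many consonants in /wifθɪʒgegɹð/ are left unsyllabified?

5

Syllabifying with onset maximization leaves /f/, /ʒ/, /g/, /ɹ/, /ð/ stranded (no codas are permitted; onsets are limited to one consonant).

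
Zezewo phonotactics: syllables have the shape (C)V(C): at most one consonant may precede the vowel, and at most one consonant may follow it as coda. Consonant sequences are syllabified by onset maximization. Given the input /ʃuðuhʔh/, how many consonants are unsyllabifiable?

2

The consonants /ʔ/, /h/ cannot be parsed into a legal (C)V(C) syllable (at most one coda consonant is licensed; onsets are limited to one consonant).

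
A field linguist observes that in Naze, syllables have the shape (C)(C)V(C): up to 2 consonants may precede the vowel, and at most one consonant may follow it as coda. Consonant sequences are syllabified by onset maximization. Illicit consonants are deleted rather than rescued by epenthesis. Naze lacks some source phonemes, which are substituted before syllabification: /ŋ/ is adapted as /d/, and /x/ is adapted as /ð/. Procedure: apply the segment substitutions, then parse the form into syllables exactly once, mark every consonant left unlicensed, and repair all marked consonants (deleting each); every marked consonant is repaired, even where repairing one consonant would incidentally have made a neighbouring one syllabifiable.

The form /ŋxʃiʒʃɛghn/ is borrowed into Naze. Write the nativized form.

ðʃiʒʃɛg

Substitution: /ŋ/ → /d/, /x/ → /ð/, giving /dðʃiʒʃɛghn/.
Under (C)(C)V(C), the unsyllabifiable consonants are /d/, /h/, /n/ (at most one coda consonant is licensed; onsets may contain at most 2 consonants).
Deletion applies to /d/, /h/, /n/.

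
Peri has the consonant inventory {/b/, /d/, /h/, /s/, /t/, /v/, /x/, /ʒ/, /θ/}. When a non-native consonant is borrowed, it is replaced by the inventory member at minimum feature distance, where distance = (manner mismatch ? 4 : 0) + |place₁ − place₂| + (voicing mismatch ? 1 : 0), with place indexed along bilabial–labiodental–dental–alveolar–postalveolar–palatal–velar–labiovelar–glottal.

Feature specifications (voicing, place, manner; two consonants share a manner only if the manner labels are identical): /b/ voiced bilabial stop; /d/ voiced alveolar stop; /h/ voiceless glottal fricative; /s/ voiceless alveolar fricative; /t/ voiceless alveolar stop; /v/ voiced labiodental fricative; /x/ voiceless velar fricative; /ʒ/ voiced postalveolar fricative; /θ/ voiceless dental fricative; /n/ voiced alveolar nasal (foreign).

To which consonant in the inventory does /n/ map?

/d/ is closest: manner differs (nasal→stop, +4), place distance 0 (alveolar→alveolar), same voicing; total 4. Next closest is /s/ at distance 5.

d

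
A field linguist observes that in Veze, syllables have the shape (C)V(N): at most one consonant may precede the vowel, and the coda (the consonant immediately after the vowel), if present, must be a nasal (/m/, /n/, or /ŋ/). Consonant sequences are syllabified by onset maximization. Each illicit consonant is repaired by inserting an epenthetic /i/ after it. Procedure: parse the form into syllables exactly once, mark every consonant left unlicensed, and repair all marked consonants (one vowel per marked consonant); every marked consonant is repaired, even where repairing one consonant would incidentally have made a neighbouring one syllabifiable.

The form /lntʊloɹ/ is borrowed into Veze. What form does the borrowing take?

The consonants /l/, /n/, /ɹ/ cannot be parsed into a legal (C)V(N) syllable (only a nasal (/m/, /n/, or /ŋ/) is licensed in coda position; onsets are limited to one consonant).
Each unlicensed consonant becomes the onset of a new syllable: /l/ → /li/, /n/ → /ni/, /ɹ/ → /ɹi/.

linitʊloɹi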